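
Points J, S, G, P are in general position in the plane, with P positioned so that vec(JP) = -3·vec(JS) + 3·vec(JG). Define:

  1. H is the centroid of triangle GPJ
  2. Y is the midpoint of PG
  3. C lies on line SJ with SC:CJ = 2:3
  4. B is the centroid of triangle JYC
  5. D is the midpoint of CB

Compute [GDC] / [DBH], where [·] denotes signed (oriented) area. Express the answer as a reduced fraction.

Work in coordinates with J = (0, 0), S = (1, 0), G = (0, 1), P = (-3, 3).
1. H is the centroid of triangle GPJ ⇒ H = (-1, 4/3)
2. Y is the midpoint of PG ⇒ Y = (-3/2, 2)
3. C lies on line SJ with SC:CJ = 2:3 ⇒ C = (3/5, 0)
4. B is the centroid of triangle JYC ⇒ B = (-3/10, 2/3)
5. D is the midpoint of CB ⇒ D = (3/20, 1/3)
2·[GDC] = 1/4, 2·[DBH] = -1/15
[GDC]:[DBH] = 1/4:-1/15 = -15/4

[GDC]:[DBH] = -15/4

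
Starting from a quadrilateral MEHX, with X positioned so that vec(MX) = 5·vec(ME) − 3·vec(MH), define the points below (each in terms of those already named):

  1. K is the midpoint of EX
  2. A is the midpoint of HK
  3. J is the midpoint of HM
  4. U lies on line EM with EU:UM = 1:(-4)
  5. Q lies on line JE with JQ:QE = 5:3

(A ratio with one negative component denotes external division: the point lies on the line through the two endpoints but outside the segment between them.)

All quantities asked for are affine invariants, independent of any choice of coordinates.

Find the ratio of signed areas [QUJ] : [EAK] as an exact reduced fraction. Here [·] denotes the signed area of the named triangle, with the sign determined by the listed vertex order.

Work in coordinates with M = (0, 0), E = (1, 0), H = (0, 1), X = (5, -3).
1. K is the midpoint of EX ⇒ K = (3, -3/2)
2. A is the midpoint of HK ⇒ A = (3/2, -1/4)
3. J is the midpoint of HM ⇒ J = (0, 1/2)
4. U lies on line EM with EU:UM = 1:(-4) ⇒ U = (4/3, 0)
5. Q lies on line JE with JQ:QE = 5:3 ⇒ Q = (5/8, 3/16)
2·[QUJ] = 5/48, 2·[EAK] = -1/4
[QUJ]:[EAK] = 5/48:-1/4 = -5/12

[QUJ]:[EAK] = -5/12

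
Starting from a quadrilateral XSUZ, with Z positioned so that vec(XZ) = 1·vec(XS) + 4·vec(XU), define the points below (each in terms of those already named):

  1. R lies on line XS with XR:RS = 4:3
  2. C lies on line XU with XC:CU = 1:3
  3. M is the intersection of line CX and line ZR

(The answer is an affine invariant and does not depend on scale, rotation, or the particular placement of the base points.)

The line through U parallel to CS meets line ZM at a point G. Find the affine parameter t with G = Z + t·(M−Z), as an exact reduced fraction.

t = 39/115

Assign X = (0, 0), S = (1, 0), U = (0, 1), Z = (1, 4) — the answer is frame-independent, so this choice is without loss of generality.
1. R lies on line XS with XR:RS = 4:3 ⇒ R = (4/7, 0)
2. C lies on line XU with XC:CU = 1:3 ⇒ C = (0, 1/4)
3. M is the intersection of line CX and line ZR ⇒ M = (0, -16/3)
through U parallel to CS: direction (1, -1/4); meets ZM at G = (76/115, 96/115)
G = Z + t·(M−Z) with t = 39/115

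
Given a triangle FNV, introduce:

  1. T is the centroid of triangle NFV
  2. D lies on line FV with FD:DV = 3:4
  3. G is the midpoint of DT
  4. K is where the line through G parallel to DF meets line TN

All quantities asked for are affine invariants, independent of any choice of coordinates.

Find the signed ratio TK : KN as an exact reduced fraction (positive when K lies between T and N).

TK:KN = -1/5

Set F = (0, 0), N = (1, 0), V = (0, 1); any affine frame gives the same invariant.
1. T is the centroid of triangle NFV ⇒ T = (1/3, 1/3)
2. D lies on line FV with FD:DV = 3:4 ⇒ D = (0, 3/7)
3. G is the midpoint of DT ⇒ G = (1/6, 8/21)
4. K is where the line through G parallel to DF meets line TN ⇒ K = (1/6, 5/12)
K = T + t·(N−T) with t = -1/4, so TK:KN = t:(1−t) = -1/4:5/4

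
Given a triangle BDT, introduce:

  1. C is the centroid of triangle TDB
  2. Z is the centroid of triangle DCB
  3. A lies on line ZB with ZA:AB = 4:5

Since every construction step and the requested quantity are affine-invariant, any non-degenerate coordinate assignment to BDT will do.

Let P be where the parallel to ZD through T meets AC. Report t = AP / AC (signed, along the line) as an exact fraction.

Work in coordinates with B = (0, 0), D = (1, 0), T = (0, 1).
1. C is the centroid of triangle TDB ⇒ C = (1/3, 1/3)
2. Z is the centroid of triangle DCB ⇒ Z = (4/9, 1/9)
3. A lies on line ZB with ZA:AB = 4:5 ⇒ A = (20/81, 5/81)
through T parallel to ZD: direction (5/9, -1/9); meets AC at P = (20/39, 35/39)
P = A + t·(C−A) with t = 40/13

t = 40/13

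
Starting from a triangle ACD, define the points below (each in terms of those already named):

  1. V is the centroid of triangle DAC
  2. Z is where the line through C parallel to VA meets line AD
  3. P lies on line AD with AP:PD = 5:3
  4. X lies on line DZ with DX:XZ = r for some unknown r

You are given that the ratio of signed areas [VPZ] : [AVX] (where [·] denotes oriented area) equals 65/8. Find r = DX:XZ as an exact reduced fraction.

Choose coordinates A = (0, 0), C = (1, 0), D = (0, 1).
1. V is the centroid of triangle DAC ⇒ V = (1/3, 1/3)
2. Z is where the line through C parallel to VA meets line AD ⇒ Z = (0, -1)
3. P lies on line AD with AP:PD = 5:3 ⇒ P = (0, 5/8)
4. With DX:XZ = r, write λ = r/(r+1) so X = D + λ·(Z−D); X is affine-linear in λ
Every point depending on X is an affine combination of X and λ-independent points, so each such coordinate is linear in λ; the λ² term in each signed area is a multiple of (Z−D)×(Z−D) = 0, so 2·[VPZ] and 2·[AVX] are each linear in λ. Evaluating at λ=0 and λ=1:
  2·[VPZ] = 13/24,   2·[AVX] = -2/3·λ + 1/3
So [VPZ]:[AVX] = (13/24) / (-2/3·λ + 1/3). Setting this equal to 65/8:
  13/24 = 65/8·(-2/3·λ + 1/3)  ⇒  λ = 2/5
Then r = λ/(1−λ) = (2/5)/(3/5) = 2/3. Check: with r = 2/3, X = (0, 1/5) and [VPZ]:[AVX] = 65/8 as required.

r = 2/3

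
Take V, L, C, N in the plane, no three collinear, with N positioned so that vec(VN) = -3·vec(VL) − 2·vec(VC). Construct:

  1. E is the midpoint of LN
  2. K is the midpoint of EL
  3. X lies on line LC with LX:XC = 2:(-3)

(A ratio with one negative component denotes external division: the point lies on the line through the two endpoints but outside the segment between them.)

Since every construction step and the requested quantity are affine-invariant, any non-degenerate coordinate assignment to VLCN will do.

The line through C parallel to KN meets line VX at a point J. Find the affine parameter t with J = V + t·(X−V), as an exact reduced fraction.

Set V = (0, 0), L = (1, 0), C = (0, 1), N = (-3, -2); any affine frame gives the same invariant.
1. E is the midpoint of LN ⇒ E = (-1, -1)
2. K is the midpoint of EL ⇒ K = (0, -1/2)
3. X lies on line LC with LX:XC = 2:(-3) ⇒ X = (3, -2)
through C parallel to KN: direction (-3, -3/2); meets VX at J = (-6/7, 4/7)
J = V + t·(X−V) with t = -2/7

t = -2/7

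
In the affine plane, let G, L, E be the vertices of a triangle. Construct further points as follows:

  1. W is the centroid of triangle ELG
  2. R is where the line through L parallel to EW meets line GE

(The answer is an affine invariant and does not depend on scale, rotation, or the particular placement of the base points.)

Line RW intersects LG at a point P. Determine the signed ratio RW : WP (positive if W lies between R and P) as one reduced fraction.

RW:WP = 5

Assign G = (0, 0), L = (1, 0), E = (0, 1) — the answer is frame-independent, so this choice is without loss of generality.
1. W is the centroid of triangle ELG ⇒ W = (1/3, 1/3)
2. R is where the line through L parallel to EW meets line GE ⇒ R = (0, 2)
line RW meets LG at P = (2/5, 0)
W = R + t·(P−R) with t = 5/6, so RW:WP = 5/6:1/6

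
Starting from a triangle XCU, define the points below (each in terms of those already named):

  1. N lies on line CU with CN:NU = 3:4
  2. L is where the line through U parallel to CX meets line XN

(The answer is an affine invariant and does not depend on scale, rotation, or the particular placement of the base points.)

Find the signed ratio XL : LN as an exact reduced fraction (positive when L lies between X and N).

XL:LN = -7/4

Set X = (0, 0), C = (1, 0), U = (0, 1); any affine frame gives the same invariant.
1. N lies on line CU with CN:NU = 3:4 ⇒ N = (4/7, 3/7)
2. L is where the line through U parallel to CX meets line XN ⇒ L = (4/3, 1)
L = X + t·(N−X) with t = 7/3, so XL:LN = t:(1−t) = 7/3:-4/3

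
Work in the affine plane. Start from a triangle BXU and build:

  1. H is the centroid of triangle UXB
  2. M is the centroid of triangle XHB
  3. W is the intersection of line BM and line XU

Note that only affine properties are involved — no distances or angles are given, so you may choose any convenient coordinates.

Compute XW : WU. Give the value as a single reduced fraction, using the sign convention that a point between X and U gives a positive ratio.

Choose coordinates B = (0, 0), X = (1, 0), U = (0, 1).
1. H is the centroid of triangle UXB ⇒ H = (1/3, 1/3)
2. M is the centroid of triangle XHB ⇒ M = (4/9, 1/9)
3. W is the intersection of line BM and line XU ⇒ W = (4/5, 1/5)
W = X + t·(U−X) with t = 1/5, so XW:WU = t:(1−t) = 1/5:4/5

XW:WU = 1/4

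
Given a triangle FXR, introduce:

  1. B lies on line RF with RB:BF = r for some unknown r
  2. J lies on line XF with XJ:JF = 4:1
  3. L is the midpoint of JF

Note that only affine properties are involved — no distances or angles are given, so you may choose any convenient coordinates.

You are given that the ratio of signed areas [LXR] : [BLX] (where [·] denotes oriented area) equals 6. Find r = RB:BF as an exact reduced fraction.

r = 5

Choose coordinates F = (0, 0), X = (1, 0), R = (0, 1).
1. With RB:BF = r, write λ = r/(r+1) so B = R + λ·(F−R); B is affine-linear in λ
2. J lies on line XF with XJ:JF = 4:1 ⇒ J = (1/5, 0)
3. L is the midpoint of JF ⇒ L = (1/10, 0)
Every point depending on B is an affine combination of B and λ-independent points, so each such coordinate is linear in λ; the λ² term in each signed area is a multiple of (F−R)×(F−R) = 0, so 2·[LXR] and 2·[BLX] are each linear in λ. Evaluating at λ=0 and λ=1:
  2·[LXR] = 9/10,   2·[BLX] = -9/10·λ + 9/10
So [LXR]:[BLX] = (9/10) / (-9/10·λ + 9/10). Setting this equal to 6:
  9/10 = 6·(-9/10·λ + 9/10)  ⇒  λ = 5/6
Then r = λ/(1−λ) = (5/6)/(1/6) = 5. Check: with r = 5, B = (0, 1/6) and [LXR]:[BLX] = 6 as required.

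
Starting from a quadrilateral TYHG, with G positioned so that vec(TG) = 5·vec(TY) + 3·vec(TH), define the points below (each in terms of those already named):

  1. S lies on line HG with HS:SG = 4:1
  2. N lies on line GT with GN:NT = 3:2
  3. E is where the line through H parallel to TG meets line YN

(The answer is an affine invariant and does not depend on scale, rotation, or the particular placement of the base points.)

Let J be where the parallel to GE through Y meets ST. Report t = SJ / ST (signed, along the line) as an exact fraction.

Assign T = (0, 0), Y = (1, 0), H = (0, 1), G = (5, 3) — the answer is frame-independent, so this choice is without loss of generality.
1. S lies on line HG with HS:SG = 4:1 ⇒ S = (4, 13/5)
2. N lies on line GT with GN:NT = 3:2 ⇒ N = (2, 6/5)
3. E is where the line through H parallel to TG meets line YN ⇒ E = (11/3, 16/5)
through Y parallel to GE: direction (-4/3, 1/5); meets ST at J = (3/16, 39/320)
J = S + t·(T−S) with t = 61/64

t = 61/64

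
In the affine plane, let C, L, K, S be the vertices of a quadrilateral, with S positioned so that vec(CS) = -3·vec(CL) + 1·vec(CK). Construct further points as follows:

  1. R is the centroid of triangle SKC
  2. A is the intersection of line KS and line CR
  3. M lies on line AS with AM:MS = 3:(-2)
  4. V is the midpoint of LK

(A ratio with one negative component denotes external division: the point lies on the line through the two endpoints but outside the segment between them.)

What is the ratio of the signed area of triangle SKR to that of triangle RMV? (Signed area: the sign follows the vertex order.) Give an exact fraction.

Assign C = (0, 0), L = (1, 0), K = (0, 1), S = (-3, 1) — the answer is frame-independent, so this choice is without loss of generality.
1. R is the centroid of triangle SKC ⇒ R = (-1, 2/3)
2. A is the intersection of line KS and line CR ⇒ A = (-3/2, 1)
3. M lies on line AS with AM:MS = 3:(-2) ⇒ M = (-6, 1)
4. V is the midpoint of LK ⇒ V = (1/2, 1/2)
2·[SKR] = -1, 2·[RMV] = 1/3
[SKR]:[RMV] = -1:1/3 = -3

[SKR]:[RMV] = -3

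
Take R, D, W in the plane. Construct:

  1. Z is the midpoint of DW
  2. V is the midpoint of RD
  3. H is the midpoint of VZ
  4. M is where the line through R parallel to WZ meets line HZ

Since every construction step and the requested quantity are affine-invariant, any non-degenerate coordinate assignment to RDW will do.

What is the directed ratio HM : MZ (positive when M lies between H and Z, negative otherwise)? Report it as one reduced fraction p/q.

HM:MZ = -3/4

Set R = (0, 0), D = (1, 0), W = (0, 1); any affine frame gives the same invariant.
1. Z is the midpoint of DW ⇒ Z = (1/2, 1/2)
2. V is the midpoint of RD ⇒ V = (1/2, 0)
3. H is the midpoint of VZ ⇒ H = (1/2, 1/4)
4. M is where the line through R parallel to WZ meets line HZ ⇒ M = (1/2, -1/2)
M = H + t·(Z−H) with t = -3, so HM:MZ = t:(1−t) = -3:4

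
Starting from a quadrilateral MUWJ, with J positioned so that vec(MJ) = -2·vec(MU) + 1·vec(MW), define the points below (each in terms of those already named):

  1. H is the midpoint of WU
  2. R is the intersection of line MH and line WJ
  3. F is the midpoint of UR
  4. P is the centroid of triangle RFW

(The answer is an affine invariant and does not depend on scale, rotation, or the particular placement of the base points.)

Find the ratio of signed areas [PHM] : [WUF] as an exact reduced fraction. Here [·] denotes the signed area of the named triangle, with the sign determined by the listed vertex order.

Set M = (0, 0), U = (1, 0), W = (0, 1), J = (-2, 1); any affine frame gives the same invariant.
1. H is the midpoint of WU ⇒ H = (1/2, 1/2)
2. R is the intersection of line MH and line WJ ⇒ R = (1, 1)
3. F is the midpoint of UR ⇒ F = (1, 1/2)
4. P is the centroid of triangle RFW ⇒ P = (2/3, 5/6)
2·[PHM] = -1/12, 2·[WUF] = 1/2
[PHM]:[WUF] = -1/12:1/2 = -1/6

[PHM]:[WUF] = -1/6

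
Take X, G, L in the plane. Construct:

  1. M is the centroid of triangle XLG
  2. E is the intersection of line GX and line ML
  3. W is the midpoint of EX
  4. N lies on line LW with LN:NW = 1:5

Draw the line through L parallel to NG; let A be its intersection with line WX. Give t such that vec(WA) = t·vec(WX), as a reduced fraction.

t = -18/5

Assign X = (0, 0), G = (1, 0), L = (0, 1) — the answer is frame-independent, so this choice is without loss of generality.
1. M is the centroid of triangle XLG ⇒ M = (1/3, 1/3)
2. E is the intersection of line GX and line ML ⇒ E = (1/2, 0)
3. W is the midpoint of EX ⇒ W = (1/4, 0)
4. N lies on line LW with LN:NW = 1:5 ⇒ N = (1/24, 5/6)
through L parallel to NG: direction (23/24, -5/6); meets WX at A = (23/20, 0)
A = W + t·(X−W) with t = -18/5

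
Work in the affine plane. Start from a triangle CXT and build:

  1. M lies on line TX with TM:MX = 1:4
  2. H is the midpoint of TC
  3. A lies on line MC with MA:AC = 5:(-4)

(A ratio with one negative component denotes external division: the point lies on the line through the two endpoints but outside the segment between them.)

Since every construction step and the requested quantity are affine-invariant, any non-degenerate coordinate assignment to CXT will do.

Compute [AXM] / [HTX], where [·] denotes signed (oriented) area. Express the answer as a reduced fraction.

Set C = (0, 0), X = (1, 0), T = (0, 1); any affine frame gives the same invariant.
1. M lies on line TX with TM:MX = 1:4 ⇒ M = (1/5, 4/5)
2. H is the midpoint of TC ⇒ H = (0, 1/2)
3. A lies on line MC with MA:AC = 5:(-4) ⇒ A = (-4/5, -16/5)
2·[AXM] = 4, 2·[HTX] = -1/2
[AXM]:[HTX] = 4:-1/2 = -8

[AXM]:[HTX] = -8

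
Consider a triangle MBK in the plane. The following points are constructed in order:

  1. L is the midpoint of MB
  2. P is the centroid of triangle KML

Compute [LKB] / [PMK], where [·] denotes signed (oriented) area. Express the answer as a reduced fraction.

Set M = (0, 0), B = (1, 0), K = (0, 1); any affine frame gives the same invariant.
1. L is the midpoint of MB ⇒ L = (1/2, 0)
2. P is the centroid of triangle KML ⇒ P = (1/6, 1/3)
2·[LKB] = -1/2, 2·[PMK] = -1/6
[LKB]:[PMK] = -1/2:-1/6 = 3

[LKB]:[PMK] = 3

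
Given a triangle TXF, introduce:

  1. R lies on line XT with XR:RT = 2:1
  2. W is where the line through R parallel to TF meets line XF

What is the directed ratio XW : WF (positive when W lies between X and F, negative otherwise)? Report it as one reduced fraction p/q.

XW:WF = 2

Assign T = (0, 0), X = (1, 0), F = (0, 1) — the answer is frame-independent, so this choice is without loss of generality.
1. R lies on line XT with XR:RT = 2:1 ⇒ R = (1/3, 0)
2. W is where the line through R parallel to TF meets line XF ⇒ W = (1/3, 2/3)
W = X + t·(F−X) with t = 2/3, so XW:WF = t:(1−t) = 2/3:1/3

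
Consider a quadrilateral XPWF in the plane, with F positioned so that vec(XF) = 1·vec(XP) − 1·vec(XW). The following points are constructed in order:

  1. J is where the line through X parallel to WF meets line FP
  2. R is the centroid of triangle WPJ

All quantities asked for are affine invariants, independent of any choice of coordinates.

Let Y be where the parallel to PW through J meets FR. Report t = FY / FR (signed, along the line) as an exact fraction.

Set X = (0, 0), P = (1, 0), W = (0, 1), F = (1, -1); any affine frame gives the same invariant.
1. J is where the line through X parallel to WF meets line FP ⇒ J = (1, -2)
2. R is the centroid of triangle WPJ ⇒ R = (2/3, -1/3)
through J parallel to PW: direction (-1, 1); meets FR at Y = (2, -3)
Y = F + t·(R−F) with t = -3

t = -3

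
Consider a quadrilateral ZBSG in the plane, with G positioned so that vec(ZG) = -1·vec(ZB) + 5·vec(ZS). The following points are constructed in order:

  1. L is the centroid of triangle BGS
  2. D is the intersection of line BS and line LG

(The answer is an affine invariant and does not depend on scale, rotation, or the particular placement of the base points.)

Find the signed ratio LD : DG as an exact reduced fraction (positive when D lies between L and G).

Assign Z = (0, 0), B = (1, 0), S = (0, 1), G = (-1, 5) — the answer is frame-independent, so this choice is without loss of generality.
1. L is the centroid of triangle BGS ⇒ L = (0, 2)
2. D is the intersection of line BS and line LG ⇒ D = (1/2, 1/2)
D = L + t·(G−L) with t = -1/2, so LD:DG = t:(1−t) = -1/2:3/2

LD:DG = -1/3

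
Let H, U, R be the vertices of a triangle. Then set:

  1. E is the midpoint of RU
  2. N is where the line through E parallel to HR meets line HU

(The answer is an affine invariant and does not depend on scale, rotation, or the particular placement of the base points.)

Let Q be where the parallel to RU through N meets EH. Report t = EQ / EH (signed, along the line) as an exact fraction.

Assign H = (0, 0), U = (1, 0), R = (0, 1) — the answer is frame-independent, so this choice is without loss of generality.
1. E is the midpoint of RU ⇒ E = (1/2, 1/2)
2. N is where the line through E parallel to HR meets line HU ⇒ N = (1/2, 0)
through N parallel to RU: direction (1, -1); meets EH at Q = (1/4, 1/4)
Q = E + t·(H−E) with t = 1/2

t = 1/2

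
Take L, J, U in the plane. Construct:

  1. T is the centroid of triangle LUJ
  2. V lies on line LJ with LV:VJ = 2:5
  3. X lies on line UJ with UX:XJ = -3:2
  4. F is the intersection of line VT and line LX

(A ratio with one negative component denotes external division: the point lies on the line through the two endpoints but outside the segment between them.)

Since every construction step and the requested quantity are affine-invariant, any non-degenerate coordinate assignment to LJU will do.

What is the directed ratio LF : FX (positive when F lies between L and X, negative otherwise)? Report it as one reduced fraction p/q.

Choose coordinates L = (0, 0), J = (1, 0), U = (0, 1).
1. T is the centroid of triangle LUJ ⇒ T = (1/3, 1/3)
2. V lies on line LJ with LV:VJ = 2:5 ⇒ V = (2/7, 0)
3. X lies on line UJ with UX:XJ = -3:2 ⇒ X = (3, -2)
4. F is the intersection of line VT and line LX ⇒ F = (6/23, -4/23)
F = L + t·(X−L) with t = 2/23, so LF:FX = t:(1−t) = 2/23:21/23

LF:FX = 2/21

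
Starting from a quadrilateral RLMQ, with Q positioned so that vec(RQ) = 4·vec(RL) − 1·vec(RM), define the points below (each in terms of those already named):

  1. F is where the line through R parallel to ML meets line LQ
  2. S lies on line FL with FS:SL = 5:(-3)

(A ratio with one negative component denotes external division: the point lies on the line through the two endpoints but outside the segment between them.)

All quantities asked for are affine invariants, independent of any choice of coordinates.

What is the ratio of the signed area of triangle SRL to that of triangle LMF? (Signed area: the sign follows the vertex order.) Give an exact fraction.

[SRL]:[LMF] = -3/4

Choose coordinates R = (0, 0), L = (1, 0), M = (0, 1), Q = (4, -1).
1. F is where the line through R parallel to ML meets line LQ ⇒ F = (-1/2, 1/2)
2. S lies on line FL with FS:SL = 5:(-3) ⇒ S = (13/4, -3/4)
2·[SRL] = -3/4, 2·[LMF] = 1
[SRL]:[LMF] = -3/4:1 = -3/4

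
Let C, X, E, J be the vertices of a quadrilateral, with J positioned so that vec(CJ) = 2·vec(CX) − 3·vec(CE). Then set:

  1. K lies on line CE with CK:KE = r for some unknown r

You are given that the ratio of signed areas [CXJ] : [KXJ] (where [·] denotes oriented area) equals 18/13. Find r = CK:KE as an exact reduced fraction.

Choose coordinates C = (0, 0), X = (1, 0), E = (0, 1), J = (2, -3).
1. With CK:KE = r, write λ = r/(r+1) so K = C + λ·(E−C); K is affine-linear in λ
Every point depending on K is an affine combination of K and λ-independent points, so each such coordinate is linear in λ; the λ² term in each signed area is a multiple of (E−C)×(E−C) = 0, so 2·[CXJ] and 2·[KXJ] are each linear in λ. Evaluating at λ=0 and λ=1:
  2·[CXJ] = -3,   2·[KXJ] = λ − 3
So [CXJ]:[KXJ] = (-3) / (λ − 3). Setting this equal to 18/13:
  -3 = 18/13·(λ − 3)  ⇒  λ = 5/6
Then r = λ/(1−λ) = (5/6)/(1/6) = 5. Check: with r = 5, K = (0, 5/6) and [CXJ]:[KXJ] = 18/13 as required.

r = 5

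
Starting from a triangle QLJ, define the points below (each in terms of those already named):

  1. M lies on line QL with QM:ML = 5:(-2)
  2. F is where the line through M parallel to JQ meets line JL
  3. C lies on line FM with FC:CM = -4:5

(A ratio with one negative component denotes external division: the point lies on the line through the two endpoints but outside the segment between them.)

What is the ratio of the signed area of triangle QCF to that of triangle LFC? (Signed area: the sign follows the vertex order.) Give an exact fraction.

Assign Q = (0, 0), L = (1, 0), J = (0, 1) — the answer is frame-independent, so this choice is without loss of generality.
1. M lies on line QL with QM:ML = 5:(-2) ⇒ M = (5/3, 0)
2. F is where the line through M parallel to JQ meets line JL ⇒ F = (5/3, -2/3)
3. C lies on line FM with FC:CM = -4:5 ⇒ C = (5/3, -10/3)
2·[QCF] = 40/9, 2·[LFC] = -16/9
[QCF]:[LFC] = 40/9:-16/9 = -5/2

[QCF]:[LFC] = -5/2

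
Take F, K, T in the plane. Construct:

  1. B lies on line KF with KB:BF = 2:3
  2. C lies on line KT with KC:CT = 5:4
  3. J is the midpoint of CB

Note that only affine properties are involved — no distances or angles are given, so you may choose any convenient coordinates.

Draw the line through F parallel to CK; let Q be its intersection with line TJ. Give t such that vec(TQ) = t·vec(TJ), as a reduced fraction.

t = 5

Assign F = (0, 0), K = (1, 0), T = (0, 1) — the answer is frame-independent, so this choice is without loss of generality.
1. B lies on line KF with KB:BF = 2:3 ⇒ B = (3/5, 0)
2. C lies on line KT with KC:CT = 5:4 ⇒ C = (4/9, 5/9)
3. J is the midpoint of CB ⇒ J = (47/90, 5/18)
through F parallel to CK: direction (5/9, -5/9); meets TJ at Q = (47/18, -47/18)
Q = T + t·(J−T) with t = 5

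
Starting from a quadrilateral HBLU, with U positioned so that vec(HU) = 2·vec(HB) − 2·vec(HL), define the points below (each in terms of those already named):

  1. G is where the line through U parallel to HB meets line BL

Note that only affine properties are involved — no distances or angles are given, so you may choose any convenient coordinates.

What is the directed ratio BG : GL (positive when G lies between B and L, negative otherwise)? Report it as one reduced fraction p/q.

Work in coordinates with H = (0, 0), B = (1, 0), L = (0, 1), U = (2, -2).
1. G is where the line through U parallel to HB meets line BL ⇒ G = (3, -2)
G = B + t·(L−B) with t = -2, so BG:GL = t:(1−t) = -2:3

BG:GL = -2/3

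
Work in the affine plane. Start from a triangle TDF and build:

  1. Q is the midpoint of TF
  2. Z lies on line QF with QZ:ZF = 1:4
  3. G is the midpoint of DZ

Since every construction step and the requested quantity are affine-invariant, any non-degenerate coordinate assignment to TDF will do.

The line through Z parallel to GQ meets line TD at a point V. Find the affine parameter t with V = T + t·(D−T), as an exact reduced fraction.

Assign T = (0, 0), D = (1, 0), F = (0, 1) — the answer is frame-independent, so this choice is without loss of generality.
1. Q is the midpoint of TF ⇒ Q = (0, 1/2)
2. Z lies on line QF with QZ:ZF = 1:4 ⇒ Z = (0, 3/5)
3. G is the midpoint of DZ ⇒ G = (1/2, 3/10)
through Z parallel to GQ: direction (-1/2, 1/5); meets TD at V = (3/2, 0)
V = T + t·(D−T) with t = 3/2

t = 3/2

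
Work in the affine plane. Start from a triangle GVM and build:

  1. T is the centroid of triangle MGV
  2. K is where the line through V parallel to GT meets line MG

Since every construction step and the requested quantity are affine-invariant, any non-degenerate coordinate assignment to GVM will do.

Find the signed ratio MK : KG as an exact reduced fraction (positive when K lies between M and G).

MK:KG = -2

Choose coordinates G = (0, 0), V = (1, 0), M = (0, 1).
1. T is the centroid of triangle MGV ⇒ T = (1/3, 1/3)
2. K is where the line through V parallel to GT meets line MG ⇒ K = (0, -1)
K = M + t·(G−M) with t = 2, so MK:KG = t:(1−t) = 2:-1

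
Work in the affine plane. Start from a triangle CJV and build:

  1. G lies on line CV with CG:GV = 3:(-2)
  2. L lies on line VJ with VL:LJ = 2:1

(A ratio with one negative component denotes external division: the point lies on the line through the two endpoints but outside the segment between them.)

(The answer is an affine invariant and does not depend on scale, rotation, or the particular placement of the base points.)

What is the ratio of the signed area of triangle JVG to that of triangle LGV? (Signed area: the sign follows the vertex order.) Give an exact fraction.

Choose coordinates C = (0, 0), J = (1, 0), V = (0, 1).
1. G lies on line CV with CG:GV = 3:(-2) ⇒ G = (0, 3)
2. L lies on line VJ with VL:LJ = 2:1 ⇒ L = (2/3, 1/3)
2·[JVG] = -2, 2·[LGV] = 4/3
[JVG]:[LGV] = -2:4/3 = -3/2

[JVG]:[LGV] = -3/2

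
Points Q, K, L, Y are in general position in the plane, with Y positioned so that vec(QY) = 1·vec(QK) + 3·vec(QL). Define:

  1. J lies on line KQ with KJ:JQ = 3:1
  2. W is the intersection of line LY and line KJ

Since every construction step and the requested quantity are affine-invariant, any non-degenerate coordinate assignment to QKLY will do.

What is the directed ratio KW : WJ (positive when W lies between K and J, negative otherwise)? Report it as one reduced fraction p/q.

KW:WJ = -2

Assign Q = (0, 0), K = (1, 0), L = (0, 1), Y = (1, 3) — the answer is frame-independent, so this choice is without loss of generality.
1. J lies on line KQ with KJ:JQ = 3:1 ⇒ J = (1/4, 0)
2. W is the intersection of line LY and line KJ ⇒ W = (-1/2, 0)
W = K + t·(J−K) with t = 2, so KW:WJ = t:(1−t) = 2:-1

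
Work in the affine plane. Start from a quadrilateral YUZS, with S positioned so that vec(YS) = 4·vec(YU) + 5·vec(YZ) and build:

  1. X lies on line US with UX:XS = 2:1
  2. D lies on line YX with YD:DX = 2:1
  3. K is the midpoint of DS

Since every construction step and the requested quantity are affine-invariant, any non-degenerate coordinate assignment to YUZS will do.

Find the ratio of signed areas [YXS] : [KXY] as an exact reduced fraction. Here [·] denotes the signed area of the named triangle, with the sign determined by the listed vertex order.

Assign Y = (0, 0), U = (1, 0), Z = (0, 1), S = (4, 5) — the answer is frame-independent, so this choice is without loss of generality.
1. X lies on line US with UX:XS = 2:1 ⇒ X = (3, 10/3)
2. D lies on line YX with YD:DX = 2:1 ⇒ D = (2, 20/9)
3. K is the midpoint of DS ⇒ K = (3, 65/18)
2·[YXS] = 5/3, 2·[KXY] = -5/6
[YXS]:[KXY] = 5/3:-5/6 = -2

[YXS]:[KXY] = -2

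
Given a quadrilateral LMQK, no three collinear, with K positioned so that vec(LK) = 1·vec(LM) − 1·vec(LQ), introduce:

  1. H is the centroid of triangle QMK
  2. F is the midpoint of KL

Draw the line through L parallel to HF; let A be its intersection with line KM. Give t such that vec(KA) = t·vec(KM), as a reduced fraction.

Assign L = (0, 0), M = (1, 0), Q = (0, 1), K = (1, -1) — the answer is frame-independent, so this choice is without loss of generality.
1. H is the centroid of triangle QMK ⇒ H = (2/3, 0)
2. F is the midpoint of KL ⇒ F = (1/2, -1/2)
through L parallel to HF: direction (-1/6, -1/2); meets KM at A = (1, 3)
A = K + t·(M−K) with t = 4

t = 4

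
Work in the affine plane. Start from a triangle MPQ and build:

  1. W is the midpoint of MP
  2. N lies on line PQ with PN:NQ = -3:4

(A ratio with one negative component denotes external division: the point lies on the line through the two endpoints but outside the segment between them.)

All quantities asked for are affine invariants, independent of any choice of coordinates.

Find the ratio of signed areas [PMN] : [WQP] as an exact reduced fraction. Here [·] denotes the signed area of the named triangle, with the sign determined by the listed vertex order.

Assign M = (0, 0), P = (1, 0), Q = (0, 1) — the answer is frame-independent, so this choice is without loss of generality.
1. W is the midpoint of MP ⇒ W = (1/2, 0)
2. N lies on line PQ with PN:NQ = -3:4 ⇒ N = (4, -3)
2·[PMN] = 3, 2·[WQP] = -1/2
[PMN]:[WQP] = 3:-1/2 = -6

[PMN]:[WQP] = -6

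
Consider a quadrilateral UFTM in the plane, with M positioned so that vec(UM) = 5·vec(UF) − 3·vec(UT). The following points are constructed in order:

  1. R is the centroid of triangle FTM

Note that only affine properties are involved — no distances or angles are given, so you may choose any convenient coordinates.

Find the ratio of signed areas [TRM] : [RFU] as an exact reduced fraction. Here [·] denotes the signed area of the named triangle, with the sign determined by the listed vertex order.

Choose coordinates U = (0, 0), F = (1, 0), T = (0, 1), M = (5, -3).
1. R is the centroid of triangle FTM ⇒ R = (2, -2/3)
2·[TRM] = 1/3, 2·[RFU] = 2/3
[TRM]:[RFU] = 1/3:2/3 = 1/2

[TRM]:[RFU] = 1/2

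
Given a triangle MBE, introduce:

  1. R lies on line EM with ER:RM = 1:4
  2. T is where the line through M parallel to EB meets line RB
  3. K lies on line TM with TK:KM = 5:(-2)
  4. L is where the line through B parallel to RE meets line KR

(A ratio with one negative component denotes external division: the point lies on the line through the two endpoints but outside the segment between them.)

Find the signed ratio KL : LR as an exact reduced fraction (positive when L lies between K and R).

KL:LR = 5/3

Work in coordinates with M = (0, 0), B = (1, 0), E = (0, 1).
1. R lies on line EM with ER:RM = 1:4 ⇒ R = (0, 4/5)
2. T is where the line through M parallel to EB meets line RB ⇒ T = (-4, 4)
3. K lies on line TM with TK:KM = 5:(-2) ⇒ K = (8/3, -8/3)
4. L is where the line through B parallel to RE meets line KR ⇒ L = (1, -1/2)
L = K + t·(R−K) with t = 5/8, so KL:LR = t:(1−t) = 5/8:3/8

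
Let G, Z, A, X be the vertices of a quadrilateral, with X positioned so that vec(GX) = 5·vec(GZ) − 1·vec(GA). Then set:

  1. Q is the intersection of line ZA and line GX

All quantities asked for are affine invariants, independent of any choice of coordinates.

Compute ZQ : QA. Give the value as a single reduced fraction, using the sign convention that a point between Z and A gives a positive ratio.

ZQ:QA = -1/5

Assign G = (0, 0), Z = (1, 0), A = (0, 1), X = (5, -1) — the answer is frame-independent, so this choice is without loss of generality.
1. Q is the intersection of line ZA and line GX ⇒ Q = (5/4, -1/4)
Q = Z + t·(A−Z) with t = -1/4, so ZQ:QA = t:(1−t) = -1/4:5/4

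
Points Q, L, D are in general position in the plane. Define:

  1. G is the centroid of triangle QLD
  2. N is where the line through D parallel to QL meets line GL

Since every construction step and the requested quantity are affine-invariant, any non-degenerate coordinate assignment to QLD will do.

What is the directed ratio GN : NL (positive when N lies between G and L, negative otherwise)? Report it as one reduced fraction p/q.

Work in coordinates with Q = (0, 0), L = (1, 0), D = (0, 1).
1. G is the centroid of triangle QLD ⇒ G = (1/3, 1/3)
2. N is where the line through D parallel to QL meets line GL ⇒ N = (-1, 1)
N = G + t·(L−G) with t = -2, so GN:NL = t:(1−t) = -2:3

GN:NL = -2/3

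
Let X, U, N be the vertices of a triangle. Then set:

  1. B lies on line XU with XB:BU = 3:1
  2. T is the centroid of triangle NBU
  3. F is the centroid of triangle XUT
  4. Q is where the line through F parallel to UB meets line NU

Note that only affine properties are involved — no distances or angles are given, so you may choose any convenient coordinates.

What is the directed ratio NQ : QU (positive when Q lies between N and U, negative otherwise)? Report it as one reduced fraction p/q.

NQ:QU = 8

Choose coordinates X = (0, 0), U = (1, 0), N = (0, 1).
1. B lies on line XU with XB:BU = 3:1 ⇒ B = (3/4, 0)
2. T is the centroid of triangle NBU ⇒ T = (7/12, 1/3)
3. F is the centroid of triangle XUT ⇒ F = (19/36, 1/9)
4. Q is where the line through F parallel to UB meets line NU ⇒ Q = (8/9, 1/9)
Q = N + t·(U−N) with t = 8/9, so NQ:QU = t:(1−t) = 8/9:1/9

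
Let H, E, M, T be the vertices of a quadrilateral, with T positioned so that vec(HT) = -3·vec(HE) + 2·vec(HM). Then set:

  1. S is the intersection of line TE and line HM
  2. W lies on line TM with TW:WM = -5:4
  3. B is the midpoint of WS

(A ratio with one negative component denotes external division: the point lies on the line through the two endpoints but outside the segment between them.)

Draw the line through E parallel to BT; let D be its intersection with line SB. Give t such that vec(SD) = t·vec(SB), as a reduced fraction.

t = -1/3

Assign H = (0, 0), E = (1, 0), M = (0, 1), T = (-3, 2) — the answer is frame-independent, so this choice is without loss of generality.
1. S is the intersection of line TE and line HM ⇒ S = (0, 1/2)
2. W lies on line TM with TW:WM = -5:4 ⇒ W = (12, -3)
3. B is the midpoint of WS ⇒ B = (6, -5/4)
through E parallel to BT: direction (-9, 13/4); meets SB at D = (-2, 13/12)
D = S + t·(B−S) with t = -1/3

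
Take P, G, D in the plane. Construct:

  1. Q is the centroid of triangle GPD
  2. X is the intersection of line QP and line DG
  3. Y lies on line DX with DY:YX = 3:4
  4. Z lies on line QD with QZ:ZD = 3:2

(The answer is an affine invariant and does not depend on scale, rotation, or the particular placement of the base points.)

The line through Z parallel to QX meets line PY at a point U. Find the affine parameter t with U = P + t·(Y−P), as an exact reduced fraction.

Work in coordinates with P = (0, 0), G = (1, 0), D = (0, 1).
1. Q is the centroid of triangle GPD ⇒ Q = (1/3, 1/3)
2. X is the intersection of line QP and line DG ⇒ X = (1/2, 1/2)
3. Y lies on line DX with DY:YX = 3:4 ⇒ Y = (3/14, 11/14)
4. Z lies on line QD with QZ:ZD = 3:2 ⇒ Z = (2/15, 11/15)
through Z parallel to QX: direction (1/6, 1/6); meets PY at U = (9/40, 33/40)
U = P + t·(Y−P) with t = 21/20

t = 21/20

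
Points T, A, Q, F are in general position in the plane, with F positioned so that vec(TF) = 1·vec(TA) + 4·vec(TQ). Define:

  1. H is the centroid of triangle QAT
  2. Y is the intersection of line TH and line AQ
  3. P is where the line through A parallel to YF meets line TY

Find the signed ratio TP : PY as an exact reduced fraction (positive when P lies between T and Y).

Assign T = (0, 0), A = (1, 0), Q = (0, 1), F = (1, 4) — the answer is frame-independent, so this choice is without loss of generality.
1. H is the centroid of triangle QAT ⇒ H = (1/3, 1/3)
2. Y is the intersection of line TH and line AQ ⇒ Y = (1/2, 1/2)
3. P is where the line through A parallel to YF meets line TY ⇒ P = (7/6, 7/6)
P = T + t·(Y−T) with t = 7/3, so TP:PY = t:(1−t) = 7/3:-4/3

TP:PY = -7/4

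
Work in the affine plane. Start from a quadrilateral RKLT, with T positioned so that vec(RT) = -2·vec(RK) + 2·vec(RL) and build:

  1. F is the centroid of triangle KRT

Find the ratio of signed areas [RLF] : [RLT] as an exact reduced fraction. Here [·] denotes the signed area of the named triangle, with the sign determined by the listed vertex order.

Choose coordinates R = (0, 0), K = (1, 0), L = (0, 1), T = (-2, 2).
1. F is the centroid of triangle KRT ⇒ F = (-1/3, 2/3)
2·[RLF] = 1/3, 2·[RLT] = 2
[RLF]:[RLT] = 1/3:2 = 1/6

[RLF]:[RLT] = 1/6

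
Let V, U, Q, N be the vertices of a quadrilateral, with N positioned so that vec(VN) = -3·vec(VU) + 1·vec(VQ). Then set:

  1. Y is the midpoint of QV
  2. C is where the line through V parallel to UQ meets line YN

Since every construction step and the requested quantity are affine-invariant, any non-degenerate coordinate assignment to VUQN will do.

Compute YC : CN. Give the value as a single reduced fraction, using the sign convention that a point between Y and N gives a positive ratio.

YC:CN = 1/4

Assign V = (0, 0), U = (1, 0), Q = (0, 1), N = (-3, 1) — the answer is frame-independent, so this choice is without loss of generality.
1. Y is the midpoint of QV ⇒ Y = (0, 1/2)
2. C is where the line through V parallel to UQ meets line YN ⇒ C = (-3/5, 3/5)
C = Y + t·(N−Y) with t = 1/5, so YC:CN = t:(1−t) = 1/5:4/5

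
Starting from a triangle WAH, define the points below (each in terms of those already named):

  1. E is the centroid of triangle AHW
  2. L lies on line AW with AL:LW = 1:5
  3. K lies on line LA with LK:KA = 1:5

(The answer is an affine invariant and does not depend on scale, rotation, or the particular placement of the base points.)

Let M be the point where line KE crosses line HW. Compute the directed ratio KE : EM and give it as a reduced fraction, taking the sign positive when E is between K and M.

KE:EM = 19/12

Choose coordinates W = (0, 0), A = (1, 0), H = (0, 1).
1. E is the centroid of triangle AHW ⇒ E = (1/3, 1/3)
2. L lies on line AW with AL:LW = 1:5 ⇒ L = (5/6, 0)
3. K lies on line LA with LK:KA = 1:5 ⇒ K = (31/36, 0)
line KE meets HW at M = (0, 31/57)
E = K + t·(M−K) with t = 19/31, so KE:EM = 19/31:12/31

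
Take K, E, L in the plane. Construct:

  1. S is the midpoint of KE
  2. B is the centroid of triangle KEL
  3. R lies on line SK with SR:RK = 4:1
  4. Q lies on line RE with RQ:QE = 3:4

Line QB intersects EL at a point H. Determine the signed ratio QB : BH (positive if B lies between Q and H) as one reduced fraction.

Work in coordinates with K = (0, 0), E = (1, 0), L = (0, 1).
1. S is the midpoint of KE ⇒ S = (1/2, 0)
2. B is the centroid of triangle KEL ⇒ B = (1/3, 1/3)
3. R lies on line SK with SR:RK = 4:1 ⇒ R = (1/10, 0)
4. Q lies on line RE with RQ:QE = 3:4 ⇒ Q = (17/35, 0)
line QB meets EL at H = (1/19, 18/19)
B = Q + t·(H−Q) with t = 19/54, so QB:BH = 19/54:35/54

QB:BH = 19/35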